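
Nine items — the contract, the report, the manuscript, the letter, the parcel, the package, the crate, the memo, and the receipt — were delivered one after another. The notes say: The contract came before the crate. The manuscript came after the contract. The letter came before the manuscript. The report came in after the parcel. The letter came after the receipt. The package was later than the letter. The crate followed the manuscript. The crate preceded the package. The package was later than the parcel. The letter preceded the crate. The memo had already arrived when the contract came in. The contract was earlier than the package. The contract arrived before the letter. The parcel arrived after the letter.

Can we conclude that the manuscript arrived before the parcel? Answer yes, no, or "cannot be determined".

No chain of stated constraints runs from the manuscript to the parcel, and none runs from the parcel to the manuscript either.
So the relative order of the manuscript and the parcel is not fixed by the given facts.

cannot be determined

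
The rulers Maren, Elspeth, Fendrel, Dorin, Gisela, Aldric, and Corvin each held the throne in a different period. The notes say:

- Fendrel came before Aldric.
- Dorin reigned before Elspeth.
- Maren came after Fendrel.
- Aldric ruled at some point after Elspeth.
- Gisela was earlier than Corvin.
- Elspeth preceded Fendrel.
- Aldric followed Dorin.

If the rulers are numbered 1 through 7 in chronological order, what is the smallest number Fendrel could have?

3

Dorin and Elspeth must both come before Fendrel — 2 forced predecessors.
Nothing else is forced ahead of Fendrel, so their earliest slot is position 2 + 1 = 3.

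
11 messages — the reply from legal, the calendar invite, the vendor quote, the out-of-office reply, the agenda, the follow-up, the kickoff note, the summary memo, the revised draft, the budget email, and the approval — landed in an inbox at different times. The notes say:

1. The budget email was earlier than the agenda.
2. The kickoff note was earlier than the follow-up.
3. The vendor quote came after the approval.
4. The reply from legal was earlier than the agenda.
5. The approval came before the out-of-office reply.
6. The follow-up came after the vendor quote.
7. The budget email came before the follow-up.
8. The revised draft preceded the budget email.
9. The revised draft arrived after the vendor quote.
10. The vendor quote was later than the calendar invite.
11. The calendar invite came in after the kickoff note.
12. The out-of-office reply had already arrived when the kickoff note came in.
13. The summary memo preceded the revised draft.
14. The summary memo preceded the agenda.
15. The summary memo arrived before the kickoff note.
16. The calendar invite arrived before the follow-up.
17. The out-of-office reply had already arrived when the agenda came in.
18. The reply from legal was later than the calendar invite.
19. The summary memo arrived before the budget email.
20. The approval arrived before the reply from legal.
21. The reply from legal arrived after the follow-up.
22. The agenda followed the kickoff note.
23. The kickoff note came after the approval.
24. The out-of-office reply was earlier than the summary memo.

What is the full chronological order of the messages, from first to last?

the approval, the out-of-office reply, the summary memo, the kickoff note, the calendar invite, the vendor quote, the revised draft, the budget email, the follow-up, the reply from legal, the agenda

The constraints fix every adjacent pair, so only one ordering works:
the approval → the out-of-office reply → the summary memo → the kickoff note → the calendar invite → the vendor quote → the revised draft → the budget email → the follow-up → the reply from legal → the agenda.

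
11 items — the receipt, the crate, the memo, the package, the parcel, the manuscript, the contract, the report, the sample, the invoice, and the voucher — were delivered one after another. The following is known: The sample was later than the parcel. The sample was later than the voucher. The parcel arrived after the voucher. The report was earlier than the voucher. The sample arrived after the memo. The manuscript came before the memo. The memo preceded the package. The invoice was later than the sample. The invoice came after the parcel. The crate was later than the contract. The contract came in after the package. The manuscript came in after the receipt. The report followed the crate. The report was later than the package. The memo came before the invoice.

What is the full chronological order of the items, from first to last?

The constraints fix every adjacent pair, so only one ordering works:
the receipt → the manuscript → the memo → the package → the contract → the crate → the report → the voucher → the parcel → the sample → the invoice.

the receipt, the manuscript, the memo, the package, the contract, the crate, the report, the voucher, the parcel, the sample, the invoice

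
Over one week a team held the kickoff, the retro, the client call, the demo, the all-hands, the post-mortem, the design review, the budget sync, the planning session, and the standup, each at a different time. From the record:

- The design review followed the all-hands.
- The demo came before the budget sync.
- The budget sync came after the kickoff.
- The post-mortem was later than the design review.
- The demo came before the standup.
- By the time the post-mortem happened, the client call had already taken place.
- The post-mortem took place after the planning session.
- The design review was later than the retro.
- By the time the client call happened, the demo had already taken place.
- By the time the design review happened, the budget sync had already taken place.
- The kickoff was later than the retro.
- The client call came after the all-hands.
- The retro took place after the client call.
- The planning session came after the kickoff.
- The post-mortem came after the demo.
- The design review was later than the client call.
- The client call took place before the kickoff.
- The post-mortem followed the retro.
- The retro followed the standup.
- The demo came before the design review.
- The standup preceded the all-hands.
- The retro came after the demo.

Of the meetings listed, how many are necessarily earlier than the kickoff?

Directly stated before the kickoff: the client call and the retro.
The all-hands reaches the kickoff via the all-hands → the client call → the kickoff.
The demo reaches the kickoff via the demo → the client call → the kickoff.
The standup reaches the kickoff via the standup → the retro → the kickoff.
That's the all-hands, the client call, the demo, the retro, and the standup — 5 in all.

5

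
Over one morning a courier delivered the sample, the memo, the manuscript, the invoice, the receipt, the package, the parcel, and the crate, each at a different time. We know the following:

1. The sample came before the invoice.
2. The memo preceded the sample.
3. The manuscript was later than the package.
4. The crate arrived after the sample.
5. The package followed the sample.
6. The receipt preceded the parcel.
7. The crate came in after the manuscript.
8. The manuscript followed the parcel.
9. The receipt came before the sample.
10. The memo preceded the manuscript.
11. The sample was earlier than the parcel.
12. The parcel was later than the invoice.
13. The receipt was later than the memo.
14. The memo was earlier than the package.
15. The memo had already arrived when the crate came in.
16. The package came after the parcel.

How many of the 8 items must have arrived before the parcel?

4

Directly stated before the parcel: the invoice, the receipt, and the sample.
The memo reaches the parcel via the memo → the sample → the parcel.
That's the invoice, the memo, the receipt, and the sample — 4 in all.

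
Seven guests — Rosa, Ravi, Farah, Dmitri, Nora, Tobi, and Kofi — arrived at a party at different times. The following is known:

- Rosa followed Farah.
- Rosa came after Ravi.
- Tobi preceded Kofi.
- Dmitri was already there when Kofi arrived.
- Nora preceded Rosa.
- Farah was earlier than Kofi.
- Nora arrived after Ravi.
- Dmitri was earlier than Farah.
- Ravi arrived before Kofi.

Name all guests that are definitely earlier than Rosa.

Dmitri, Farah, Nora, Ravi

Directly stated before Rosa: Farah, Nora, and Ravi.
Dmitri reaches Rosa via Dmitri → Farah → Rosa.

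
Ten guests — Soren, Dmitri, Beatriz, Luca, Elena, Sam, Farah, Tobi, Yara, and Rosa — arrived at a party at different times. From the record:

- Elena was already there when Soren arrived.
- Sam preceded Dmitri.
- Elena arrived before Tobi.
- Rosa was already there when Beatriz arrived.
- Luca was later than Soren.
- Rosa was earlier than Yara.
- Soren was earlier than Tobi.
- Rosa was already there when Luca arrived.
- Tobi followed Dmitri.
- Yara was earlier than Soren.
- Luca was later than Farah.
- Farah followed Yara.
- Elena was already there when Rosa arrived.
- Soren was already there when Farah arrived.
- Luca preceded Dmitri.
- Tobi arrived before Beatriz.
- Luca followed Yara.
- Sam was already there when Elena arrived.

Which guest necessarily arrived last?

Beatriz

Every other guest has a chain of constraints placing them before Beatriz, so Beatriz is last.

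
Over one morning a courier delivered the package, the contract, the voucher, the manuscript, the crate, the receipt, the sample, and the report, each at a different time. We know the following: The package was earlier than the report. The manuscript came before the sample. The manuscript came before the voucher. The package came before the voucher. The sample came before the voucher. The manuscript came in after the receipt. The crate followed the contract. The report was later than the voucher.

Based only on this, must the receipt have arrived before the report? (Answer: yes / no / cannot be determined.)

Chain the constraints: the receipt → the manuscript → the voucher → the report. Each link is directly stated, so the receipt comes before the report.

yes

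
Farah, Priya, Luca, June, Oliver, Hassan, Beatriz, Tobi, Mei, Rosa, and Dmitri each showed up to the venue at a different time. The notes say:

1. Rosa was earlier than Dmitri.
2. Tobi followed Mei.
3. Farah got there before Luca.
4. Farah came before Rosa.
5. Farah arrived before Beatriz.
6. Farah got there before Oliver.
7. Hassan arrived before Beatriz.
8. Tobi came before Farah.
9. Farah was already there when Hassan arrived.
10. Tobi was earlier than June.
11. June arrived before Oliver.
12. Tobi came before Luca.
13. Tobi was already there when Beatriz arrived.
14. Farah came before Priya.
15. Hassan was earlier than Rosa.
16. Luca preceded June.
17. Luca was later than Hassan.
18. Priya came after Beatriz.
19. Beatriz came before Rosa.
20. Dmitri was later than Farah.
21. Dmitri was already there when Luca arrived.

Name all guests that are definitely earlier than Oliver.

Beatriz, Dmitri, Farah, Hassan, June, Luca, Mei, Rosa, Tobi

Directly stated before Oliver: Farah and June.
Beatriz reaches Oliver via Beatriz → Rosa → Dmitri → Luca → June → Oliver.
Dmitri reaches Oliver via Dmitri → Luca → June → Oliver.
Hassan reaches Oliver via Hassan → Luca → June → Oliver.
Likewise Luca, Mei, Rosa, and Tobi each reach Oliver by chaining the stated constraints.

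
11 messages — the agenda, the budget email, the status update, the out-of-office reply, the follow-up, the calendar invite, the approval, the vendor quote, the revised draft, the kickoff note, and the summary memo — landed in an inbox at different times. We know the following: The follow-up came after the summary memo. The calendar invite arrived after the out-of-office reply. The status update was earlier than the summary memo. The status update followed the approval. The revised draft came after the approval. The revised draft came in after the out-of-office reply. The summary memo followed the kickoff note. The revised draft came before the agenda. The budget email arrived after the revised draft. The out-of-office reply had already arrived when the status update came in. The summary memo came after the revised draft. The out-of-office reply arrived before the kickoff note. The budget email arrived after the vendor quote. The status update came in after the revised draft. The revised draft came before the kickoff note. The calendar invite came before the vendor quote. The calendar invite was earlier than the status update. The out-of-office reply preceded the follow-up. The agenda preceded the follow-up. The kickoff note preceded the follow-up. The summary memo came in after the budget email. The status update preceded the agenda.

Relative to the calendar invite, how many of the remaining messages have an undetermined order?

3

Forced before the calendar invite: the out-of-office reply; forced after the calendar invite: the agenda, the budget email, the follow-up, the status update, the summary memo, and the vendor quote.
That leaves the approval, the kickoff note, and the revised draft with no forced order relative to the calendar invite — 3.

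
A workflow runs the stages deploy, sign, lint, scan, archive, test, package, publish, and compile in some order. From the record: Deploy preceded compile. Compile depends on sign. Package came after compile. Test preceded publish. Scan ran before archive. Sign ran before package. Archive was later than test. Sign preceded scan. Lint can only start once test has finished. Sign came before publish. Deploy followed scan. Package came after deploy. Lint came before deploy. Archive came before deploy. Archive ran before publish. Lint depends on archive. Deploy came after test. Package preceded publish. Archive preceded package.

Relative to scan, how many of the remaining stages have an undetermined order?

1

Forced before scan: sign; forced after scan: archive, compile, deploy, lint, package, and publish.
That leaves test with no forced order relative to scan — 1.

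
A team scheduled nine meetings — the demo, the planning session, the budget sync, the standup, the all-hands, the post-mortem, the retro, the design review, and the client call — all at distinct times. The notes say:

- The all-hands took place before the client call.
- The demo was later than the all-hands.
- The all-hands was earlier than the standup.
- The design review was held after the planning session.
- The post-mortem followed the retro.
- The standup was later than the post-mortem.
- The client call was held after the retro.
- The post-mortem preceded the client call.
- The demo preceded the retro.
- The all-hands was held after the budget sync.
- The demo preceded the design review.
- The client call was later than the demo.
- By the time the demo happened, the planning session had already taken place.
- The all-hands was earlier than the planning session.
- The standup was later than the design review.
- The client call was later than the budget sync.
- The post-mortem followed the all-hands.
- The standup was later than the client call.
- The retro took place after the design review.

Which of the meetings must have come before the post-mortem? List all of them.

the all-hands, the budget sync, the demo, the design review, the planning session, the retro

Directly stated before the post-mortem: the all-hands and the retro.
The budget sync reaches the post-mortem via the budget sync → the all-hands → the post-mortem.
The demo reaches the post-mortem via the demo → the retro → the post-mortem.
The design review reaches the post-mortem via the design review → the retro → the post-mortem.
Likewise the planning session reaches the post-mortem by chaining the stated constraints.
No chain forces the client call (or any of the others) ahead of the post-mortem.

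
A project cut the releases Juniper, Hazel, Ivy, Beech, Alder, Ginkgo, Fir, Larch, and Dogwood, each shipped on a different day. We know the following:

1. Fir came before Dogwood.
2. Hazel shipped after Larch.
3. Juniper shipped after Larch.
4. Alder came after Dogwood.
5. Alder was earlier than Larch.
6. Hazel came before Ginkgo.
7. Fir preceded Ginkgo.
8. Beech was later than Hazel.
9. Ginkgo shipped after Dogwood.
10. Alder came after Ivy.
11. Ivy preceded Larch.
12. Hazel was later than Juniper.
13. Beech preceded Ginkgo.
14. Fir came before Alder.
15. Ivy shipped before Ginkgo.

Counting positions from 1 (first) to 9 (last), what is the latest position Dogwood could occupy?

Dogwood must come before Alder, Beech, Ginkgo, Hazel, Juniper, and Larch — 6 releases forced after it.
Everything else can be placed before Dogwood in some valid order, so Dogwood can sit as late as position 9 − 6 = 3.

3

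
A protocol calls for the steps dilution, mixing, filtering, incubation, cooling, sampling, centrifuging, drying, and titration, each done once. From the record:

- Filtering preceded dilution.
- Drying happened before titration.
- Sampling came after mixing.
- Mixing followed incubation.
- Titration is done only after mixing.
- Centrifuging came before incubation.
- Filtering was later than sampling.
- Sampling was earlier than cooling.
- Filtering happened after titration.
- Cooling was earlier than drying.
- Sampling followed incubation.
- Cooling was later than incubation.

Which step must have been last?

Every other step has a chain of constraints placing it before dilution, so dilution is last.

dilution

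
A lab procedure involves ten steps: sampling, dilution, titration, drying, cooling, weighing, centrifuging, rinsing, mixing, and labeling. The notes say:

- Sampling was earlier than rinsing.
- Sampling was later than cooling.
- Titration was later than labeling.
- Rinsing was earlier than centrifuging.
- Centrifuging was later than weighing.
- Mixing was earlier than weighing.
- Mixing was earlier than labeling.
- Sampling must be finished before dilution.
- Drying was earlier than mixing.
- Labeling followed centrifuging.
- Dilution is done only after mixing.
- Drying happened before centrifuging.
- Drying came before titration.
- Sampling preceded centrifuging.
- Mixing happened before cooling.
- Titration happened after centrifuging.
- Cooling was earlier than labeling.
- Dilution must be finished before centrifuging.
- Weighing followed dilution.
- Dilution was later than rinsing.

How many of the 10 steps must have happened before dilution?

Directly stated before dilution: mixing, rinsing, and sampling.
Cooling reaches dilution via cooling → sampling → dilution.
Drying reaches dilution via drying → mixing → dilution.
No chain forces labeling (or any of the others) ahead of dilution.
That's cooling, drying, mixing, rinsing, and sampling — 5 in all.

5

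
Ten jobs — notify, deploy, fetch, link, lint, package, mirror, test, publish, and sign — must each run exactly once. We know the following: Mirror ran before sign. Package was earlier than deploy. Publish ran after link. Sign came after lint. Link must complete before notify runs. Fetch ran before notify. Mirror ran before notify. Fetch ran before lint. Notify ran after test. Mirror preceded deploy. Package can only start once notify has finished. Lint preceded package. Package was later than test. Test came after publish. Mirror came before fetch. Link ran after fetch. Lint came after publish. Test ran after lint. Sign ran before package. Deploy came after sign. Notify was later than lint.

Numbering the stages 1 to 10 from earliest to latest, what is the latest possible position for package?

Package must come before deploy — 1 stage forced after it.
Everything else can be placed before package in some valid order, so package can sit as late as position 10 − 1 = 9.

9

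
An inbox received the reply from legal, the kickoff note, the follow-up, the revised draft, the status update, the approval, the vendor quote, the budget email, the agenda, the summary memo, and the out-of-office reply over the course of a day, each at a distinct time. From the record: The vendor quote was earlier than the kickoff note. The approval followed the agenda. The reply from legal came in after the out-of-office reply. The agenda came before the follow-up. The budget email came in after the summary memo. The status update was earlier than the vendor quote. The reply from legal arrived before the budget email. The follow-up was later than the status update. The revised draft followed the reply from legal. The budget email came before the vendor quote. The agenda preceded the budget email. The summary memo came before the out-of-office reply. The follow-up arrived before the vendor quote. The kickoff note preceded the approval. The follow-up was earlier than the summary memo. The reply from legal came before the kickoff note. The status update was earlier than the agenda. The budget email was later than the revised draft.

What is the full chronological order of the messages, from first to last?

The constraints fix every adjacent pair, so only one ordering works:
the status update → the agenda → the follow-up → the summary memo → the out-of-office reply → the reply from legal → the revised draft → the budget email → the vendor quote → the kickoff note → the approval.

the status update, the agenda, the follow-up, the summary memo, the out-of-office reply, the reply from legal, the revised draft, the budget email, the vendor quote, the kickoff note, the approval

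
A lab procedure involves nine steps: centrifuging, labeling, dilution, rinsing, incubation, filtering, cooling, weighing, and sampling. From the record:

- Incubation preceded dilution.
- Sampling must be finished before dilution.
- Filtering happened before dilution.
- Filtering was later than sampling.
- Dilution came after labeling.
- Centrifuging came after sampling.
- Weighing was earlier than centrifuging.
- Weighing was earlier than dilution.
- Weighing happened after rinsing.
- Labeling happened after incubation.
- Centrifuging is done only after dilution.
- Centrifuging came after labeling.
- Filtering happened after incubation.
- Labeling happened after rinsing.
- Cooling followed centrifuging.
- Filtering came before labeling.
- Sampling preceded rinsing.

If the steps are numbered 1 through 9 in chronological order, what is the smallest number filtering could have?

3

Incubation and sampling must both come before filtering — 2 forced predecessors.
Nothing else is forced ahead of filtering, so its earliest slot is position 2 + 1 = 3.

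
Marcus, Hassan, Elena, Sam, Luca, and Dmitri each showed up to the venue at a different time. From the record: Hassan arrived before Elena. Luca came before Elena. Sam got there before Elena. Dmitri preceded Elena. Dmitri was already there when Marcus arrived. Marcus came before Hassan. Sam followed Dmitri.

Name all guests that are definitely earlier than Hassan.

Dmitri, Marcus

Directly stated before Hassan: Marcus.
Dmitri reaches Hassan via Dmitri → Marcus → Hassan.
No chain forces Sam (or any of the others) ahead of Hassan.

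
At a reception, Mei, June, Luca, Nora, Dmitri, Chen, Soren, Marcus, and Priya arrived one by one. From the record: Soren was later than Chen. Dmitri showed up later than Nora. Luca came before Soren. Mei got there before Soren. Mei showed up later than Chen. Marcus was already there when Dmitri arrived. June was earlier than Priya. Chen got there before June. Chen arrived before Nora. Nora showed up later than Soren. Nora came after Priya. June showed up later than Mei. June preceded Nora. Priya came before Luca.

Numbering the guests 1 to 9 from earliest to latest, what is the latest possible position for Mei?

3

Mei must come before Dmitri, June, Luca, Nora, Priya, and Soren — 6 guests forced after them.
Everything else can be placed before Mei in some valid order, so Mei can sit as late as position 9 − 6 = 3.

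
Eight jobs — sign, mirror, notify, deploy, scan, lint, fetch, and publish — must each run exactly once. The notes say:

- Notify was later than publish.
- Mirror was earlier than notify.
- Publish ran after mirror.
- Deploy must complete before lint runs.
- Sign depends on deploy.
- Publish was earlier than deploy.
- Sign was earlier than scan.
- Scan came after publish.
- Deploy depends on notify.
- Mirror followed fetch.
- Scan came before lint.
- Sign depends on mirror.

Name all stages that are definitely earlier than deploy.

fetch, mirror, notify, publish

Directly stated before deploy: notify and publish.
Fetch reaches deploy via fetch → mirror → notify → deploy.
Mirror reaches deploy via mirror → notify → deploy.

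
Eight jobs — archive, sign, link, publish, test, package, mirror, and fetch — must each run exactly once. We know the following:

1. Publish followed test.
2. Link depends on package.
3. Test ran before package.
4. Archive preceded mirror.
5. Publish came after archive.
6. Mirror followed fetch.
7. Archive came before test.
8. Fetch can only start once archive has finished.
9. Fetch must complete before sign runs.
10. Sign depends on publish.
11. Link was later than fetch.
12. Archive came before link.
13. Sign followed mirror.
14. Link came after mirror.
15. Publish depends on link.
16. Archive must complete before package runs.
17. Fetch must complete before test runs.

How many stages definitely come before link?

Directly stated before link: archive, fetch, mirror, and package.
Test reaches link via test → package → link.
That's archive, fetch, mirror, package, and test — 5 in all.

5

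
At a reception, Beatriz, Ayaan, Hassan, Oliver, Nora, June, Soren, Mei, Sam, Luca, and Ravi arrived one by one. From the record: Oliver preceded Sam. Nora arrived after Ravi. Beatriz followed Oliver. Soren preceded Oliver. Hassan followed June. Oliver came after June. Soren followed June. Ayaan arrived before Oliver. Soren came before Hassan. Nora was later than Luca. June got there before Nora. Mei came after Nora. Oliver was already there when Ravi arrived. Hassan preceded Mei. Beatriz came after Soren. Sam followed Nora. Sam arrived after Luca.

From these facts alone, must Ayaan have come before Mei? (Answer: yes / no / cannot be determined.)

yes

Chain the constraints: Ayaan → Oliver → Ravi → Nora → Mei. Each link is directly stated, so Ayaan comes before Mei.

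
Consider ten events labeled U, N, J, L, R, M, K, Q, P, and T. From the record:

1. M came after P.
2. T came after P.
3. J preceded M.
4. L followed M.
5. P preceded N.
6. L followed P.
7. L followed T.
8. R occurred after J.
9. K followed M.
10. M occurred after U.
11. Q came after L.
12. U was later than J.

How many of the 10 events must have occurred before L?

5

Directly stated before L: M, P, and T.
J reaches L via J → M → L.
U reaches L via U → M → L.
That's J, M, P, T, and U — 5 in all.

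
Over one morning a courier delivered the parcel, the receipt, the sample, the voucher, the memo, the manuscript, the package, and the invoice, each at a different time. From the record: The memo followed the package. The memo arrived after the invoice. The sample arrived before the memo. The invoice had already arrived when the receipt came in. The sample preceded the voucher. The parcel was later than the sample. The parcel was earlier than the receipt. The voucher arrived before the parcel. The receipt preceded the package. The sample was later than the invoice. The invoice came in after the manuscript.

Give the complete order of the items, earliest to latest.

the manuscript, the invoice, the sample, the voucher, the parcel, the receipt, the package, the memo

The constraints fix every adjacent pair, so only one ordering works:
the manuscript → the invoice → the sample → the voucher → the parcel → the receipt → the package → the memo.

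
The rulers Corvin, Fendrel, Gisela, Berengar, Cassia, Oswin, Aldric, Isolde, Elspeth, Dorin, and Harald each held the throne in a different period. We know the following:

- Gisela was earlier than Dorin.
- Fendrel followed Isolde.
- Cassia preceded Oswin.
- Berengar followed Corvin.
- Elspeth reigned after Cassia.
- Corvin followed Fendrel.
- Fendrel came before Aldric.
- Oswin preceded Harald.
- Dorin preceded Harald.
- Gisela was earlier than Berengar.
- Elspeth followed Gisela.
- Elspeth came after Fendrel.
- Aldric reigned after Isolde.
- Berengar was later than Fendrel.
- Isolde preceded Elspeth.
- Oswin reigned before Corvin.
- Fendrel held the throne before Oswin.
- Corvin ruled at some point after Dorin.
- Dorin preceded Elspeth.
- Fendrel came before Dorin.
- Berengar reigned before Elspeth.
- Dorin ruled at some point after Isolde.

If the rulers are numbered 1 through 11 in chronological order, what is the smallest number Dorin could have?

Fendrel, Gisela, and Isolde must all come before Dorin — 3 forced predecessors.
Nothing else is forced ahead of Dorin, so their earliest slot is position 3 + 1 = 4.

4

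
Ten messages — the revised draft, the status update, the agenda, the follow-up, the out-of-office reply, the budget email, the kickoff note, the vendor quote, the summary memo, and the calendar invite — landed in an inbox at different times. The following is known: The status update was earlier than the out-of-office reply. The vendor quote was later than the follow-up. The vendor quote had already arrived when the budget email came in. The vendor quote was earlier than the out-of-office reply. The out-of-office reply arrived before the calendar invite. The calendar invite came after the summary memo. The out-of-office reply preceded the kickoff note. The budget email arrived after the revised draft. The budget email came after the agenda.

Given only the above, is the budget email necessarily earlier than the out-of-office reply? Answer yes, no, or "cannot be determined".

cannot be determined

No chain of stated constraints runs from the budget email to the out-of-office reply, and none runs from the out-of-office reply to the budget email either.
So the relative order of the budget email and the out-of-office reply is not fixed by the given facts.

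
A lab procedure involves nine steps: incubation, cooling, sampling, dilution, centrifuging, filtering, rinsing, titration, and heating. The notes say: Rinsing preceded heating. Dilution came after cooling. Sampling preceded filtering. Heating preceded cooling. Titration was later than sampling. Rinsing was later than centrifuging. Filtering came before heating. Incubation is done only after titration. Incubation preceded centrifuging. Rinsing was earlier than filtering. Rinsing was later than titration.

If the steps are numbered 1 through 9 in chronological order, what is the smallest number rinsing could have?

5

Centrifuging, incubation, sampling, and titration must all come before rinsing — 4 forced predecessors.
Nothing else is forced ahead of rinsing, so its earliest slot is position 4 + 1 = 5.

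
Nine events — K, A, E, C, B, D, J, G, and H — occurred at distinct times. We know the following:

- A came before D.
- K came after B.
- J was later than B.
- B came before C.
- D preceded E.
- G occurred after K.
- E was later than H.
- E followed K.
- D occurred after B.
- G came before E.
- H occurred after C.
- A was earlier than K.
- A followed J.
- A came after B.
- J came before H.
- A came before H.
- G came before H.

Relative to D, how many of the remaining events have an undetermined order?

4

Forced before D: A, B, and J; forced after D: E.
That leaves C, G, H, and K with no forced order relative to D — 4.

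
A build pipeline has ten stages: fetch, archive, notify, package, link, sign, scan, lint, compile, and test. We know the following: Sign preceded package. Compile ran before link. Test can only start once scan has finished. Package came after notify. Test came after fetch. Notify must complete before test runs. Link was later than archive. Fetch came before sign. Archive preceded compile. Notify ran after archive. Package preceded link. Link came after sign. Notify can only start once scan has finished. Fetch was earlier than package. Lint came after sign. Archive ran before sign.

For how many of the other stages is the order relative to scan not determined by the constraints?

Forced after scan: link, notify, package, and test.
That leaves archive, compile, fetch, lint, and sign with no forced order relative to scan — 5.

5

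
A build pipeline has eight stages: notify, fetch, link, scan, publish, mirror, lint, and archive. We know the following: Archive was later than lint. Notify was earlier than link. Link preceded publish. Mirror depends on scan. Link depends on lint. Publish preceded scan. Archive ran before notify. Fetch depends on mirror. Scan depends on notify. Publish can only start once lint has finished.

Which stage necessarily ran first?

Lint has a chain of constraints placing it before every other stage, so lint must be first.

lint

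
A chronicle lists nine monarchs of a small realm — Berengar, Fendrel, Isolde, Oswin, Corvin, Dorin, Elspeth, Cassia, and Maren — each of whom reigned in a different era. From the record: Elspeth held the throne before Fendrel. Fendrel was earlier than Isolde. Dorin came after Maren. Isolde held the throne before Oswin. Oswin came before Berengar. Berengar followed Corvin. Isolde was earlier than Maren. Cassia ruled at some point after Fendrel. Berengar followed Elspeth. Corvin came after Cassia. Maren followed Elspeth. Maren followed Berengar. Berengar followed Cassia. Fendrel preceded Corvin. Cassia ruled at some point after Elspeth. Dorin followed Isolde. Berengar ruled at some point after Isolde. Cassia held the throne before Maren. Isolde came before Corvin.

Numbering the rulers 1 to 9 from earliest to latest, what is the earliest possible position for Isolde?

Elspeth and Fendrel must both come before Isolde — 2 forced predecessors.
Nothing else is forced ahead of Isolde, so their earliest slot is position 2 + 1 = 3.

3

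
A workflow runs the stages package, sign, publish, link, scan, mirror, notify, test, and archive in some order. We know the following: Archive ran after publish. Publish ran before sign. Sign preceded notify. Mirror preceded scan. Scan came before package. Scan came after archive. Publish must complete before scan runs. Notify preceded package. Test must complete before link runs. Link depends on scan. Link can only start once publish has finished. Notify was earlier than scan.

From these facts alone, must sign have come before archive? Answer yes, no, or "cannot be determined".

No chain of stated constraints runs from sign to archive, and none runs from archive to sign either.
So the relative order of sign and archive is not fixed by the given facts.

cannot be determined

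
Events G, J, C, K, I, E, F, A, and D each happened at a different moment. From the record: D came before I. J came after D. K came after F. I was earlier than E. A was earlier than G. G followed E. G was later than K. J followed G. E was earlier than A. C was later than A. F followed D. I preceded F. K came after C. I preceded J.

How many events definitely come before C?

Directly stated before C: A.
D reaches C via D → I → E → A → C.
E reaches C via E → A → C.
I reaches C via I → E → A → C.
No chain forces J (or any of the others) ahead of C.
That's A, D, E, and I — 4 in all.

4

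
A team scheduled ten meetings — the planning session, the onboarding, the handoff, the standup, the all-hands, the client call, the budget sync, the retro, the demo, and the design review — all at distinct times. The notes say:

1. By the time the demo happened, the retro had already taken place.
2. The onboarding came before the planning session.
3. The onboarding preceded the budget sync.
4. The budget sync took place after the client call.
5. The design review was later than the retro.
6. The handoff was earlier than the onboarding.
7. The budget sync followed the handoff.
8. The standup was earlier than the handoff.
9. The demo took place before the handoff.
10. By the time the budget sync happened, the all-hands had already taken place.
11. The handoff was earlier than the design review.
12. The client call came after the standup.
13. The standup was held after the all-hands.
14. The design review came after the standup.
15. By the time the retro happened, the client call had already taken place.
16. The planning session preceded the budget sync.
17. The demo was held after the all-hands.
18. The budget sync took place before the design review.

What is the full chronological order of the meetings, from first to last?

The constraints fix every adjacent pair, so only one ordering works:
the all-hands → the standup → the client call → the retro → the demo → the handoff → the onboarding → the planning session → the budget sync → the design review.

the all-hands, the standup, the client call, the retro, the demo, the handoff, the onboarding, the planning session, the budget sync, the design review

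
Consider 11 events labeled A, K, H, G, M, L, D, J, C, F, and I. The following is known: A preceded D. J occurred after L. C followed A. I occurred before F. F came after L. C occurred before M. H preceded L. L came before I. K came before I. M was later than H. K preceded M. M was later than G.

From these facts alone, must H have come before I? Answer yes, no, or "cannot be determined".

Chain the constraints: H → L → I. Each link is directly stated, so H comes before I.

yes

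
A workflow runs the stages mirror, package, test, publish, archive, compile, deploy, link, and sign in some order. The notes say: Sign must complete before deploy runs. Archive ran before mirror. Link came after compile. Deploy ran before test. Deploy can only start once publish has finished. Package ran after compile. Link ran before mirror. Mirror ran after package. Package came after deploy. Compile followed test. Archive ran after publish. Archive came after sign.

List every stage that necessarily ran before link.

Directly stated before link: compile.
Deploy reaches link via deploy → test → compile → link.
Publish reaches link via publish → deploy → test → compile → link.
Sign reaches link via sign → deploy → test → compile → link.
Likewise test reaches link by chaining the stated constraints.

compile, deploy, publish, sign, test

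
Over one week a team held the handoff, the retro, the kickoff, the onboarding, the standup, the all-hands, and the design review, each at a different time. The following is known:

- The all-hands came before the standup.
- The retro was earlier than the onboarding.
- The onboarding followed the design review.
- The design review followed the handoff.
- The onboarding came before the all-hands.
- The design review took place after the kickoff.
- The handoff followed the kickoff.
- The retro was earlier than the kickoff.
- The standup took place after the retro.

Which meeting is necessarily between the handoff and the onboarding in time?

the design review

Tracing the constraints gives the handoff → the design review → the onboarding, so the design review sits after the handoff and before the onboarding.
No other meeting is forced both after the handoff and before the onboarding.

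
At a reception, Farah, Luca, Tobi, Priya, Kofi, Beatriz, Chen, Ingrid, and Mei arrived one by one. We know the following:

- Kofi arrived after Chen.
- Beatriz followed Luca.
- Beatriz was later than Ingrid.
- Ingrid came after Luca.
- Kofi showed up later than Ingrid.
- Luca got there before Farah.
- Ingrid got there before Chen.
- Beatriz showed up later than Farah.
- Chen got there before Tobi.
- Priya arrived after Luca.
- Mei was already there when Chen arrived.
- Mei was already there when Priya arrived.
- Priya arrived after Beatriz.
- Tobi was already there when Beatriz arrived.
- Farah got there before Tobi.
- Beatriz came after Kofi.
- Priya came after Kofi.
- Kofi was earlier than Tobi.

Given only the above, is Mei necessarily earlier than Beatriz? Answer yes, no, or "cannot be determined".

yes

Chain the constraints: Mei → Chen → Tobi → Beatriz. Each link is directly stated, so Mei comes before Beatriz.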